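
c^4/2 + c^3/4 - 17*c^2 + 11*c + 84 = (c/2 + 1)*(c - 4)*(c - 7/2)*(c + 6)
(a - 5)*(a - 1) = a^2 - 6*a + 5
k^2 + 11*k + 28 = (k + 4)*(k + 7)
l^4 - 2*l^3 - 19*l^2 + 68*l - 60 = (l - 3)*(l - 2)^2*(l + 5)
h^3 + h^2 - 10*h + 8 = (h - 2)*(h - 1)*(h + 4)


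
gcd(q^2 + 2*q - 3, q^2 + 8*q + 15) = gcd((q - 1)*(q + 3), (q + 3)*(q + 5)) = q + 3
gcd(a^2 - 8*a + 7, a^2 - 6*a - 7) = a - 7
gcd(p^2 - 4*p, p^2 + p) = p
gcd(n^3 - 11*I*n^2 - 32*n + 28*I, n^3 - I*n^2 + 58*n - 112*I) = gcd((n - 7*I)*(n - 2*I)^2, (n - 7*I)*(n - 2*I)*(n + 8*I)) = n^2 - 9*I*n - 14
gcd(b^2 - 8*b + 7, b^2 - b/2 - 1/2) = b - 1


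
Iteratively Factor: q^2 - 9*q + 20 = (q - 4)*(q - 5)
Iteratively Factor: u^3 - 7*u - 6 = (u + 1)*(u^2 - u - 6) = (u - 3)*(u + 1)*(u + 2)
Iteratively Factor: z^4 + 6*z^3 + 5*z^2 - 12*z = (z)*(z^3 + 6*z^2 + 5*z - 12) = z*(z + 4)*(z^2 + 2*z - 3) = z*(z + 3)*(z + 4)*(z - 1)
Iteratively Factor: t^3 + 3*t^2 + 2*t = (t)*(t^2 + 3*t + 2) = t*(t + 2)*(t + 1)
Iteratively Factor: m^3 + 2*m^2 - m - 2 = (m + 1)*(m^2 + m - 2) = (m + 1)*(m + 2)*(m - 1)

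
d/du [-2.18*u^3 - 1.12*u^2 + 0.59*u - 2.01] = -6.54*u^2 - 2.24*u + 0.59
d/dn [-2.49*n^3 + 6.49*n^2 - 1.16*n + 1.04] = -7.47*n^2 + 12.98*n - 1.16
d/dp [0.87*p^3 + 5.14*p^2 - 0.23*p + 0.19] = 2.61*p^2 + 10.28*p - 0.23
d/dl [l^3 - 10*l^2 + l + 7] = 3*l^2 - 20*l + 1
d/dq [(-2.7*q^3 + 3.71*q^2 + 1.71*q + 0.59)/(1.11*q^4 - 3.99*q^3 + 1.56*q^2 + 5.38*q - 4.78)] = (2.997*q^6 - 8.23619999999999*q^5 + 4.8966*q^4 - 18.0258*q^3 + 63.0725*q^2 - 37.3084*q - 11.348)/(1.2321*q^8 - 8.8578*q^7 + 19.3833*q^6 - 0.5052*q^5 - 51.1104*q^4 + 54.93*q^3 + 14.0308*q^2 - 51.4328*q + 22.8484)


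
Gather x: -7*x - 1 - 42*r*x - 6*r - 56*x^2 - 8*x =-6*r - 56*x^2 + x*(-42*r - 15) - 1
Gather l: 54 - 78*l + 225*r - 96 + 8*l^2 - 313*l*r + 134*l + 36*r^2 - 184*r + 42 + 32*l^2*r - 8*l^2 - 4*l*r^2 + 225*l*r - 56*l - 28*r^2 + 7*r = 32*l^2*r + l*(-4*r^2 - 88*r) + 8*r^2 + 48*r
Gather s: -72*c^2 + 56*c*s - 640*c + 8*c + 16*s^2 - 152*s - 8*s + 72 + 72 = -72*c^2 - 632*c + 16*s^2 + s*(56*c - 160) + 144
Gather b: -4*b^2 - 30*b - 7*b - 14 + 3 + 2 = -4*b^2 - 37*b - 9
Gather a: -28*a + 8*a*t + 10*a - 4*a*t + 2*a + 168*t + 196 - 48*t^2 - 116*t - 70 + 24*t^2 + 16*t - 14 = a*(4*t - 16) - 24*t^2 + 68*t + 112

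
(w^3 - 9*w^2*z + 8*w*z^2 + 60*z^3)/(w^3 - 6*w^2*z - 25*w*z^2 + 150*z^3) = (w + 2*z)/(w + 5*z)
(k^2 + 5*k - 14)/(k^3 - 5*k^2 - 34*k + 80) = (k + 7)/(k^2 - 3*k - 40)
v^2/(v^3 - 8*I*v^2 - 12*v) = v/(v^2 - 8*I*v - 12)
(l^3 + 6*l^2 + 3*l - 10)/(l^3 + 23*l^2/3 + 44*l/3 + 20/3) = 3*(l - 1)/(3*l + 2)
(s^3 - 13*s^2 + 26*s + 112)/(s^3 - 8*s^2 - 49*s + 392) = (s + 2)/(s + 7)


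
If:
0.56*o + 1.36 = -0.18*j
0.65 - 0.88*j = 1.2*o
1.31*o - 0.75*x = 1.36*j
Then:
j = 7.21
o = -4.75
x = -21.37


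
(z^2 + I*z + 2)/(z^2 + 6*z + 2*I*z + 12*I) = (z - I)/(z + 6)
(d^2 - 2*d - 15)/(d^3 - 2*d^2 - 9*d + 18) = (d - 5)/(d^2 - 5*d + 6)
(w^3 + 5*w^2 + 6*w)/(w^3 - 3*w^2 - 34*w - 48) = w/(w - 8)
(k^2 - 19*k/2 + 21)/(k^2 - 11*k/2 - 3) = (2*k - 7)/(2*k + 1)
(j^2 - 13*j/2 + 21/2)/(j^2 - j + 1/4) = 2*(2*j^2 - 13*j + 21)/(4*j^2 - 4*j + 1)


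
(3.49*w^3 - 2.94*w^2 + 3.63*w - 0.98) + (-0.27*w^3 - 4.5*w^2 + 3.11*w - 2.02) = 3.22*w^3 - 7.44*w^2 + 6.74*w - 3.0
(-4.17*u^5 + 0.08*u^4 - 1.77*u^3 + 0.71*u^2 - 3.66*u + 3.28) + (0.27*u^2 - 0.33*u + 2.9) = -4.17*u^5 + 0.08*u^4 - 1.77*u^3 + 0.98*u^2 - 3.99*u + 6.18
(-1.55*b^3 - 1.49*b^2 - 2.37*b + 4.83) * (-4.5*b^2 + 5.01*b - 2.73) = 6.975*b^5 - 1.0605*b^4 + 7.4316*b^3 - 29.541*b^2 + 30.6684*b - 13.1859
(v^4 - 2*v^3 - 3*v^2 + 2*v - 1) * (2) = 2*v^4 - 4*v^3 - 6*v^2 + 4*v - 2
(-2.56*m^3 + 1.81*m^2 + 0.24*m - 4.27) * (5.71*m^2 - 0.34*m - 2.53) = -14.6176*m^5 + 11.2055*m^4 + 7.2318*m^3 - 29.0426*m^2 + 0.8446*m + 10.8031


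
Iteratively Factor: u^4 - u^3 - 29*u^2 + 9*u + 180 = (u - 5)*(u^3 + 4*u^2 - 9*u - 36) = (u - 5)*(u - 3)*(u^2 + 7*u + 12) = (u - 5)*(u - 3)*(u + 4)*(u + 3)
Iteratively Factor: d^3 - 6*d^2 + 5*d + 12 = (d - 4)*(d^2 - 2*d - 3) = (d - 4)*(d + 1)*(d - 3)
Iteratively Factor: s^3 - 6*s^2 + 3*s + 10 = (s - 5)*(s^2 - s - 2) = (s - 5)*(s + 1)*(s - 2)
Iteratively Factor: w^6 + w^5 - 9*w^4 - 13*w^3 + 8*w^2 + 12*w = (w + 2)*(w^5 - w^4 - 7*w^3 + w^2 + 6*w) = (w - 1)*(w + 2)*(w^4 - 7*w^2 - 6*w) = (w - 1)*(w + 1)*(w + 2)*(w^3 - w^2 - 6*w) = w*(w - 1)*(w + 1)*(w + 2)*(w^2 - w - 6) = w*(w - 3)*(w - 1)*(w + 1)*(w + 2)*(w + 2)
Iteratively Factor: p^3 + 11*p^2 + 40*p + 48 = (p + 4)*(p^2 + 7*p + 12) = (p + 4)^2*(p + 3)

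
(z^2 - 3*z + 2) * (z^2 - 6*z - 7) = z^4 - 9*z^3 + 13*z^2 + 9*z - 14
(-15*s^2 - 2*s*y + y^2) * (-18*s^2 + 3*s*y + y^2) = 270*s^4 - 9*s^3*y - 39*s^2*y^2 + s*y^3 + y^4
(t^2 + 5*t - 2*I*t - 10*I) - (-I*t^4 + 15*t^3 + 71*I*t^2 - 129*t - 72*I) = I*t^4 - 15*t^3 + t^2 - 71*I*t^2 + 134*t - 2*I*t + 62*I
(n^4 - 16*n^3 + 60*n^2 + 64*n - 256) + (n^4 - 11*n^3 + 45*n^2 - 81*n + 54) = 2*n^4 - 27*n^3 + 105*n^2 - 17*n - 202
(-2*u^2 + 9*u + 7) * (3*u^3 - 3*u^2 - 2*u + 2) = -6*u^5 + 33*u^4 - 2*u^3 - 43*u^2 + 4*u + 14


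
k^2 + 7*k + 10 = (k + 2)*(k + 5)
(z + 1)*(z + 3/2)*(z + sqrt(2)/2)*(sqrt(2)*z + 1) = sqrt(2)*z^4 + 2*z^3 + 5*sqrt(2)*z^3/2 + 2*sqrt(2)*z^2 + 5*z^2 + 5*sqrt(2)*z/4 + 3*z + 3*sqrt(2)/4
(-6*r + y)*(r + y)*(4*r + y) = -24*r^3 - 26*r^2*y - r*y^2 + y^3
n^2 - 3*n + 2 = (n - 2)*(n - 1)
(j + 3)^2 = j^2 + 6*j + 9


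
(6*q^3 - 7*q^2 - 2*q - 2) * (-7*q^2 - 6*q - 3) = -42*q^5 + 13*q^4 + 38*q^3 + 47*q^2 + 18*q + 6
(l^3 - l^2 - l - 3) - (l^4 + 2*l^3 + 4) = -l^4 - l^3 - l^2 - l - 7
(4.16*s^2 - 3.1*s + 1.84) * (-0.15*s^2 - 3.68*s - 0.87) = -0.624*s^4 - 14.8438*s^3 + 7.5128*s^2 - 4.0742*s - 1.6008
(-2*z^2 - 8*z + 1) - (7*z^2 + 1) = -9*z^2 - 8*z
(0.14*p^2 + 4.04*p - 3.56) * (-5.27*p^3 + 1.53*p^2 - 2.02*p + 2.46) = -0.7378*p^5 - 21.0766*p^4 + 24.6596*p^3 - 13.2632*p^2 + 17.1296*p - 8.7576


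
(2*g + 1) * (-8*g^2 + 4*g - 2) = -16*g^3 - 2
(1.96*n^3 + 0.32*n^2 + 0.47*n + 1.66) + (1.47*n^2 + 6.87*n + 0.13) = 1.96*n^3 + 1.79*n^2 + 7.34*n + 1.79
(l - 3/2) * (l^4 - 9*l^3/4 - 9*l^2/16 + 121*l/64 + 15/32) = l^5 - 15*l^4/4 + 45*l^3/16 + 175*l^2/64 - 303*l/128 - 45/64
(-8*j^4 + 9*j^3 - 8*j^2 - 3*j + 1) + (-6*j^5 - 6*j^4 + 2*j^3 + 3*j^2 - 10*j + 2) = -6*j^5 - 14*j^4 + 11*j^3 - 5*j^2 - 13*j + 3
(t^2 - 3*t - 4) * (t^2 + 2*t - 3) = t^4 - t^3 - 13*t^2 + t + 12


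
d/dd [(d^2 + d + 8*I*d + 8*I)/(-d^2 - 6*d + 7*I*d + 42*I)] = (d^2*(-5 + 15*I) + 100*I*d - 280 + 90*I)/(d^4 + d^3*(12 - 14*I) + d^2*(-13 - 168*I) + d*(-588 - 504*I) - 1764)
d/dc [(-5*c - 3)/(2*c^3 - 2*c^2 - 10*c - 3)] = (20*c^3 + 8*c^2 - 12*c - 15)/(4*c^6 - 8*c^5 - 36*c^4 + 28*c^3 + 112*c^2 + 60*c + 9)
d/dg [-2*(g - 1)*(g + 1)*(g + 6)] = -6*g^2 - 24*g + 2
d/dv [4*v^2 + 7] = 8*v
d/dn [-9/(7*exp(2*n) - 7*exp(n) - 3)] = (126*exp(n) - 63)*exp(n)/(-7*exp(2*n) + 7*exp(n) + 3)^2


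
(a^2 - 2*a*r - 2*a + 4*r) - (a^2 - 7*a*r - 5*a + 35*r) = 5*a*r + 3*a - 31*r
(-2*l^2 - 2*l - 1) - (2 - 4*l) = -2*l^2 + 2*l - 3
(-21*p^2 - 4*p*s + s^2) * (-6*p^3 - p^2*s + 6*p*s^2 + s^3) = 126*p^5 + 45*p^4*s - 128*p^3*s^2 - 46*p^2*s^3 + 2*p*s^4 + s^5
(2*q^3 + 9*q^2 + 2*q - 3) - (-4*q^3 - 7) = 6*q^3 + 9*q^2 + 2*q + 4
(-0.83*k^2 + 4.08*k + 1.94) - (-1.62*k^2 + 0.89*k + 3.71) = 0.79*k^2 + 3.19*k - 1.77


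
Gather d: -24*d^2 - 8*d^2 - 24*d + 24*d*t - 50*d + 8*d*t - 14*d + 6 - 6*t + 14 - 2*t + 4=-32*d^2 + d*(32*t - 88) - 8*t + 24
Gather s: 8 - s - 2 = 6 - s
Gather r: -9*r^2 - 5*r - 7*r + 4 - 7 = -9*r^2 - 12*r - 3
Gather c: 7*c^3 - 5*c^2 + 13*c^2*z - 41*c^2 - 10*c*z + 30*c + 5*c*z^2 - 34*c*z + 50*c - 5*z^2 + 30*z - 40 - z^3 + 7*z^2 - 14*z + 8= 7*c^3 + c^2*(13*z - 46) + c*(5*z^2 - 44*z + 80) - z^3 + 2*z^2 + 16*z - 32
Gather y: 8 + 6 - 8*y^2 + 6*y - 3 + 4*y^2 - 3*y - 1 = -4*y^2 + 3*y + 10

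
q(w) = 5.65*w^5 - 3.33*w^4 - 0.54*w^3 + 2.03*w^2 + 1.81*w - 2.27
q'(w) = 28.25*w^4 - 13.32*w^3 - 1.62*w^2 + 4.06*w + 1.81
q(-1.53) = -63.97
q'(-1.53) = 194.32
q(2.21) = 224.24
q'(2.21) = 532.98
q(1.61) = 42.40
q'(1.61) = 138.37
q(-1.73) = -113.91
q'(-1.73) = 311.95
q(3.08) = 1273.15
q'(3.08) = 2152.03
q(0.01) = -2.25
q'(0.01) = 1.85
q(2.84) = 834.10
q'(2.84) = 1532.93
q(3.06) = 1230.69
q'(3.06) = 2094.29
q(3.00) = 1110.07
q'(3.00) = 1928.02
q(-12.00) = -1473750.23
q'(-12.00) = 608528.77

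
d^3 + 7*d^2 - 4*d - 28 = (d - 2)*(d + 2)*(d + 7)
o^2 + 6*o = o*(o + 6)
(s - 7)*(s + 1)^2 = s^3 - 5*s^2 - 13*s - 7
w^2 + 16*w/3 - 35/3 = (w - 5/3)*(w + 7)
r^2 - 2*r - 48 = (r - 8)*(r + 6)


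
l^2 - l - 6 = (l - 3)*(l + 2)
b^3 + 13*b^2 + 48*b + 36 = (b + 1)*(b + 6)^2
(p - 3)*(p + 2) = p^2 - p - 6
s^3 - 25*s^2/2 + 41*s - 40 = (s - 8)*(s - 5/2)*(s - 2)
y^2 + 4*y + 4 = (y + 2)^2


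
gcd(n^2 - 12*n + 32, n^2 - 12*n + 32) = n^2 - 12*n + 32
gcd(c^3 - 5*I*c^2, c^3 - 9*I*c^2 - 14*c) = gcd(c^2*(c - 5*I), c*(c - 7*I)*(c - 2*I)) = c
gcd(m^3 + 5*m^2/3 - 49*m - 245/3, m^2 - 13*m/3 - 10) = m + 5/3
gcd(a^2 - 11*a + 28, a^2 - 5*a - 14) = a - 7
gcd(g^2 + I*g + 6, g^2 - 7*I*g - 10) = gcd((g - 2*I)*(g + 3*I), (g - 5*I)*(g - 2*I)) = g - 2*I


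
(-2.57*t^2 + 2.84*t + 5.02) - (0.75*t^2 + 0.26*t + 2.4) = -3.32*t^2 + 2.58*t + 2.62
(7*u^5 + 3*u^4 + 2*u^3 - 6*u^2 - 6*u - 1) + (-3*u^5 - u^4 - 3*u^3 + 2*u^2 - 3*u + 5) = 4*u^5 + 2*u^4 - u^3 - 4*u^2 - 9*u + 4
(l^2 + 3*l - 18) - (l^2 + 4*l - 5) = -l - 13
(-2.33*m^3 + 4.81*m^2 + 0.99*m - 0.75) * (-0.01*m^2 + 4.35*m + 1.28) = 0.0233*m^5 - 10.1836*m^4 + 17.9312*m^3 + 10.4708*m^2 - 1.9953*m - 0.96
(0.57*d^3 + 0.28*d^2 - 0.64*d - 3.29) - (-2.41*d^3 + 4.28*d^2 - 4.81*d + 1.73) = 2.98*d^3 - 4.0*d^2 + 4.17*d - 5.02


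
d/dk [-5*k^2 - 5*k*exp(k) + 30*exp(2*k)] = -5*k*exp(k) - 10*k + 60*exp(2*k) - 5*exp(k)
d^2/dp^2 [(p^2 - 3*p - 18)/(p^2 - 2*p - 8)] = 2*(-p^3 - 30*p^2 + 36*p - 104)/(p^6 - 6*p^5 - 12*p^4 + 88*p^3 + 96*p^2 - 384*p - 512)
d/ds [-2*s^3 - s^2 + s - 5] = -6*s^2 - 2*s + 1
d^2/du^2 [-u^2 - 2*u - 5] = -2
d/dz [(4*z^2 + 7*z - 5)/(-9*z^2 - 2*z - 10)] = 5*(11*z^2 - 34*z - 16)/(81*z^4 + 36*z^3 + 184*z^2 + 40*z + 100)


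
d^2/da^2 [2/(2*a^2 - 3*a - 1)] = 4*(4*a^2 - 6*a - (4*a - 3)^2 - 2)/(-2*a^2 + 3*a + 1)^3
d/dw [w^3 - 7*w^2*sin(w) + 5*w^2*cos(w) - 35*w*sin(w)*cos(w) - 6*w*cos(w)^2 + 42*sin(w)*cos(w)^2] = -5*w^2*sin(w) - 7*w^2*cos(w) + 3*w^2 - 14*w*sin(w) + 6*w*sin(2*w) + 10*w*cos(w) - 35*w*cos(2*w) - 35*sin(2*w)/2 + 21*cos(w)/2 - 3*cos(2*w) + 63*cos(3*w)/2 - 3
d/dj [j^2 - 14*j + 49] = 2*j - 14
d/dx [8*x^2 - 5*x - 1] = 16*x - 5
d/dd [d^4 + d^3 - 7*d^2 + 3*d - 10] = 4*d^3 + 3*d^2 - 14*d + 3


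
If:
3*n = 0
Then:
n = 0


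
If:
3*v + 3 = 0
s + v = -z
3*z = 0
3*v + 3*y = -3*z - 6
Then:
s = 1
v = -1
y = -1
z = 0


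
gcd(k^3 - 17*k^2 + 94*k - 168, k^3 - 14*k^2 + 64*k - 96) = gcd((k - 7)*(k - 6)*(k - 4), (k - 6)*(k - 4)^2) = k^2 - 10*k + 24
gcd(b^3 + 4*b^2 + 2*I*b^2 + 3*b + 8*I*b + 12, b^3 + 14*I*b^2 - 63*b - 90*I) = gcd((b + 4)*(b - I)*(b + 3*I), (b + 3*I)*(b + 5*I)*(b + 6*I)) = b + 3*I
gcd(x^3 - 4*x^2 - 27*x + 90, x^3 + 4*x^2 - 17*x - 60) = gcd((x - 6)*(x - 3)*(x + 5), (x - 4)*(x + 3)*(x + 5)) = x + 5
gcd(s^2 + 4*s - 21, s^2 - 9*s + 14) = 1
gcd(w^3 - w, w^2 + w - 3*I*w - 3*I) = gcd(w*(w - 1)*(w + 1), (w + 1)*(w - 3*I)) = w + 1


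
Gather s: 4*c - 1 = 4*c - 1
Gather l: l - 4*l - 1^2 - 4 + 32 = 27 - 3*l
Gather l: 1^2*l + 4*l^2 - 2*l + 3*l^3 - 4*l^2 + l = 3*l^3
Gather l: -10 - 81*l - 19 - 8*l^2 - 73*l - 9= -8*l^2 - 154*l - 38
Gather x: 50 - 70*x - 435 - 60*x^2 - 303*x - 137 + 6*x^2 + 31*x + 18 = -54*x^2 - 342*x - 504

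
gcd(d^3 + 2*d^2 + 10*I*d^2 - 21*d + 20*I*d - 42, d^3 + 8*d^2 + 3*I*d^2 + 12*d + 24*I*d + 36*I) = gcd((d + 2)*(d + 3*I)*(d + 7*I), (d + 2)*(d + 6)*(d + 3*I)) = d^2 + d*(2 + 3*I) + 6*I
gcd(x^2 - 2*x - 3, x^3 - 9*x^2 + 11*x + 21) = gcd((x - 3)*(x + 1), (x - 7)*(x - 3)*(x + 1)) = x^2 - 2*x - 3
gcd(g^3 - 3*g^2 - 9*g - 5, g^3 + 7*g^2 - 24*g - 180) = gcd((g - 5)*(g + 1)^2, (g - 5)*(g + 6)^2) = g - 5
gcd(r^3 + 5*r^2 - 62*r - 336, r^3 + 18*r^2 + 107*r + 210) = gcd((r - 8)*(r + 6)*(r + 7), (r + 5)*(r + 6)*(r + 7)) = r^2 + 13*r + 42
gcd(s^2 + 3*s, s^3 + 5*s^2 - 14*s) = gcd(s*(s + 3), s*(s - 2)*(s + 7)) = s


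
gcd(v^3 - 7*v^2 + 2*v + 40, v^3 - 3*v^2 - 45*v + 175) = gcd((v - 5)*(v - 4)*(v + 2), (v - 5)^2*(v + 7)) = v - 5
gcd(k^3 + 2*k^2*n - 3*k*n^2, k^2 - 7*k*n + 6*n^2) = k - n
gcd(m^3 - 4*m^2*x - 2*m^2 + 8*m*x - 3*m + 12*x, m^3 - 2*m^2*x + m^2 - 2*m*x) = m + 1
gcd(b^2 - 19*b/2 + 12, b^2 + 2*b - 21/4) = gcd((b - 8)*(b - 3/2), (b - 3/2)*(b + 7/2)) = b - 3/2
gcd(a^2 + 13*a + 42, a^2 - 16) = 1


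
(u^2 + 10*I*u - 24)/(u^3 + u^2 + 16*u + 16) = (u + 6*I)/(u^2 + u*(1 - 4*I) - 4*I)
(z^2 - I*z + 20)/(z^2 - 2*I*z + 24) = (z - 5*I)/(z - 6*I)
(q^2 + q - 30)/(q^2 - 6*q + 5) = (q + 6)/(q - 1)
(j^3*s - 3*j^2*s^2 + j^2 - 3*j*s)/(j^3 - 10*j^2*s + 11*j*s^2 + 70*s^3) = j*(j^2*s - 3*j*s^2 + j - 3*s)/(j^3 - 10*j^2*s + 11*j*s^2 + 70*s^3)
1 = 1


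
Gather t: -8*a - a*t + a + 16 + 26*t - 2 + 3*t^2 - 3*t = -7*a + 3*t^2 + t*(23 - a) + 14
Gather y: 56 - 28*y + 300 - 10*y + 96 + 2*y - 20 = 432 - 36*y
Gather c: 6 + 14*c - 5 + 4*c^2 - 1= 4*c^2 + 14*c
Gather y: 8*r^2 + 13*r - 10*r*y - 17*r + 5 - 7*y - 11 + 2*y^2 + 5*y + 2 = 8*r^2 - 4*r + 2*y^2 + y*(-10*r - 2) - 4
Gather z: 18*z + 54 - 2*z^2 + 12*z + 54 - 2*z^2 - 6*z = -4*z^2 + 24*z + 108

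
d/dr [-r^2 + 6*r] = 6 - 2*r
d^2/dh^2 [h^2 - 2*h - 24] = 2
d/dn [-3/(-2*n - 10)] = -3/(2*(n + 5)^2)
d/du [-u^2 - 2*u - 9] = -2*u - 2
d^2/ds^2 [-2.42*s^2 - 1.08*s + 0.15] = -4.84000000000000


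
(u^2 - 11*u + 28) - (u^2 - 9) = 37 - 11*u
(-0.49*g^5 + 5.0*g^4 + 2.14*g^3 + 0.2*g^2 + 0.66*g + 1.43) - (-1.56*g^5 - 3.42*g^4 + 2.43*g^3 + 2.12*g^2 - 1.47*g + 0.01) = 1.07*g^5 + 8.42*g^4 - 0.29*g^3 - 1.92*g^2 + 2.13*g + 1.42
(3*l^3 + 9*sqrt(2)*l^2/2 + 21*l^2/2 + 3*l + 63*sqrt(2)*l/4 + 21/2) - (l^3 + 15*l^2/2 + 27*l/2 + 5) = 2*l^3 + 3*l^2 + 9*sqrt(2)*l^2/2 - 21*l/2 + 63*sqrt(2)*l/4 + 11/2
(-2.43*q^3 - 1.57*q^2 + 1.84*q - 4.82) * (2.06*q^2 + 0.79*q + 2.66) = -5.0058*q^5 - 5.1539*q^4 - 3.9137*q^3 - 12.6518*q^2 + 1.0866*q - 12.8212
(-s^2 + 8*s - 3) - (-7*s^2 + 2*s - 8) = 6*s^2 + 6*s + 5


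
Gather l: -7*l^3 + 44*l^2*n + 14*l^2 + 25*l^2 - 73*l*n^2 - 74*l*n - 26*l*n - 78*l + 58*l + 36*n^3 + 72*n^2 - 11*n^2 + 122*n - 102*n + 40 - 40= -7*l^3 + l^2*(44*n + 39) + l*(-73*n^2 - 100*n - 20) + 36*n^3 + 61*n^2 + 20*n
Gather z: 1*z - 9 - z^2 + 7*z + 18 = -z^2 + 8*z + 9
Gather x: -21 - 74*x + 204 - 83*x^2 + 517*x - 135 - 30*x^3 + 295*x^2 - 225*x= -30*x^3 + 212*x^2 + 218*x + 48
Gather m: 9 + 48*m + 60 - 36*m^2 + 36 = -36*m^2 + 48*m + 105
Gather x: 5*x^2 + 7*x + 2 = 5*x^2 + 7*x + 2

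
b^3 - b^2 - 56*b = b*(b - 8)*(b + 7)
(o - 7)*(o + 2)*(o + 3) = o^3 - 2*o^2 - 29*o - 42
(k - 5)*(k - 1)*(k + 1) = k^3 - 5*k^2 - k + 5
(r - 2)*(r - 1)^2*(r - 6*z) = r^4 - 6*r^3*z - 4*r^3 + 24*r^2*z + 5*r^2 - 30*r*z - 2*r + 12*z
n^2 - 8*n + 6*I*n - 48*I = (n - 8)*(n + 6*I)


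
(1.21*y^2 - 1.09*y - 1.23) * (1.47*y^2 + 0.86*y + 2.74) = 1.7787*y^4 - 0.5617*y^3 + 0.5699*y^2 - 4.0444*y - 3.3702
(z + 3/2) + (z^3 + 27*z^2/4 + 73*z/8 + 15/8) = z^3 + 27*z^2/4 + 81*z/8 + 27/8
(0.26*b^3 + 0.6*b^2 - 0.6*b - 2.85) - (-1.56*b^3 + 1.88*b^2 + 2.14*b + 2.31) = 1.82*b^3 - 1.28*b^2 - 2.74*b - 5.16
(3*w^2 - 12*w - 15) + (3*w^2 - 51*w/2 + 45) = 6*w^2 - 75*w/2 + 30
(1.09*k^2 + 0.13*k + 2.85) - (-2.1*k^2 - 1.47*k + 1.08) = 3.19*k^2 + 1.6*k + 1.77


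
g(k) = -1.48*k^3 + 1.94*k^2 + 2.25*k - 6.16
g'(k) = -4.44*k^2 + 3.88*k + 2.25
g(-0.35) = -6.65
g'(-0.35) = 0.35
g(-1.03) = -4.80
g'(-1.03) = -6.46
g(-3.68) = 85.59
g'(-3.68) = -72.16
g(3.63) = -43.22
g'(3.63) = -42.17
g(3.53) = -39.14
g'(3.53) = -39.38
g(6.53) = -320.84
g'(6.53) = -161.74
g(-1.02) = -4.87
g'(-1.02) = -6.33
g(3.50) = -37.98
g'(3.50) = -38.56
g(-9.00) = 1209.65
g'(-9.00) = -392.31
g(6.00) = -242.50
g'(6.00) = -134.31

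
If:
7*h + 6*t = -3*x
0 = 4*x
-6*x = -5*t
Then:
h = 0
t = 0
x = 0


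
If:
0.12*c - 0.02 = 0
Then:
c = 0.17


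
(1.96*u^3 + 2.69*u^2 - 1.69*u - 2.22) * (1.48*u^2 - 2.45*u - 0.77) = 2.9008*u^5 - 0.820800000000001*u^4 - 10.6009*u^3 - 1.2164*u^2 + 6.7403*u + 1.7094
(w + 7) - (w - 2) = 9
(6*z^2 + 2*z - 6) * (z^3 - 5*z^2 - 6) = 6*z^5 - 28*z^4 - 16*z^3 - 6*z^2 - 12*z + 36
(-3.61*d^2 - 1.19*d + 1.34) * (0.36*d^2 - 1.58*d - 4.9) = -1.2996*d^4 + 5.2754*d^3 + 20.0516*d^2 + 3.7138*d - 6.566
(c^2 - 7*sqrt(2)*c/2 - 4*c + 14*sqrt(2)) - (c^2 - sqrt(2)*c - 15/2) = -4*c - 5*sqrt(2)*c/2 + 15/2 + 14*sqrt(2)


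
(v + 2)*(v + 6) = v^2 + 8*v + 12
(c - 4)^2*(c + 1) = c^3 - 7*c^2 + 8*c + 16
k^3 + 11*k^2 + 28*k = k*(k + 4)*(k + 7)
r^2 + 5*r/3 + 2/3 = (r + 2/3)*(r + 1)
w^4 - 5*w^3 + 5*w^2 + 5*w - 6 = (w - 3)*(w - 2)*(w - 1)*(w + 1)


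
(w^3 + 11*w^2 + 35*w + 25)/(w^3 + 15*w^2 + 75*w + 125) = (w + 1)/(w + 5)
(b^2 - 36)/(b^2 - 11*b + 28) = (b^2 - 36)/(b^2 - 11*b + 28)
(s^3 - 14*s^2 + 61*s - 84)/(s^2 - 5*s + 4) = (s^2 - 10*s + 21)/(s - 1)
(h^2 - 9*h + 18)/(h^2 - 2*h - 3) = (h - 6)/(h + 1)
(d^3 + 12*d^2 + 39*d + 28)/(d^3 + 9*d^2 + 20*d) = (d^2 + 8*d + 7)/(d*(d + 5))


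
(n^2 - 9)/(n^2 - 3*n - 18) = (n - 3)/(n - 6)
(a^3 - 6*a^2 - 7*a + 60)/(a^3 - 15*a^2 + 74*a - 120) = (a + 3)/(a - 6)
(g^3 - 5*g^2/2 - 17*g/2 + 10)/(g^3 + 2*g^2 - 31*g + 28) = (g + 5/2)/(g + 7)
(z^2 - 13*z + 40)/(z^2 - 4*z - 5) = (z - 8)/(z + 1)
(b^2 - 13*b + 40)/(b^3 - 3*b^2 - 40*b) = (b - 5)/(b*(b + 5))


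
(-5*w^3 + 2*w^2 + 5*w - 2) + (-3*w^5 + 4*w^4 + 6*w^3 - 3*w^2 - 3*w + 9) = -3*w^5 + 4*w^4 + w^3 - w^2 + 2*w + 7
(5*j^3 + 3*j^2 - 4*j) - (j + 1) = 5*j^3 + 3*j^2 - 5*j - 1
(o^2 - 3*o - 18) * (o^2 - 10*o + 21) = o^4 - 13*o^3 + 33*o^2 + 117*o - 378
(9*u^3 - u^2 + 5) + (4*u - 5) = 9*u^3 - u^2 + 4*u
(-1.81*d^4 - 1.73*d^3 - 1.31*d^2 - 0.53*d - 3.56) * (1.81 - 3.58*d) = 6.4798*d^5 + 2.9173*d^4 + 1.5585*d^3 - 0.4737*d^2 + 11.7855*d - 6.4436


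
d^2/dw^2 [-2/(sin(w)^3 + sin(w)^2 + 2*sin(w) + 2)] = 2*(9*sin(w)^5 + 2*sin(w)^4 - 6*sin(w)^3 - 22*sin(w)^2 - 4)/((sin(w) + 1)^2*(sin(w)^2 + 2)^3)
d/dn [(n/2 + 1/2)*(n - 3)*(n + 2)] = 3*n^2/2 - 7/2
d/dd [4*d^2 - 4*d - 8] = 8*d - 4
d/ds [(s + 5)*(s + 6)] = 2*s + 11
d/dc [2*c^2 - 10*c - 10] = 4*c - 10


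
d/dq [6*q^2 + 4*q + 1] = 12*q + 4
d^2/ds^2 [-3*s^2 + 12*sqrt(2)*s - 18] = -6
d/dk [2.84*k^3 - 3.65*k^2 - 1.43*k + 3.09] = 8.52*k^2 - 7.3*k - 1.43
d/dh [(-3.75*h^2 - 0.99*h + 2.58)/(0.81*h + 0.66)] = (-3.0375*h^2 - 4.95*h - 2.7432)/(0.6561*h^2 + 1.0692*h + 0.4356)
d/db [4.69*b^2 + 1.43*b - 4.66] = 9.38*b + 1.43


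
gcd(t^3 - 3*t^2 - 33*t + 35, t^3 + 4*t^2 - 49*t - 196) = t - 7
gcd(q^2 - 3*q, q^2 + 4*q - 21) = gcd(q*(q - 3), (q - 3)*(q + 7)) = q - 3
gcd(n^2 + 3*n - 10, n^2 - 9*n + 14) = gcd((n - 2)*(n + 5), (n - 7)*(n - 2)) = n - 2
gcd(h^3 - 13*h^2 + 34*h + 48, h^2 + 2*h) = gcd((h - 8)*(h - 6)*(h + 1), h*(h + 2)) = 1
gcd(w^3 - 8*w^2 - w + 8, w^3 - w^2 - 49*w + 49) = w - 1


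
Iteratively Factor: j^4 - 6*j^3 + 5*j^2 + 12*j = (j + 1)*(j^3 - 7*j^2 + 12*j) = (j - 4)*(j + 1)*(j^2 - 3*j) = j*(j - 4)*(j + 1)*(j - 3)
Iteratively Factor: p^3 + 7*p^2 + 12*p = (p)*(p^2 + 7*p + 12) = p*(p + 3)*(p + 4)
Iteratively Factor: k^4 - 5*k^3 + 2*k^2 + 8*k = (k + 1)*(k^3 - 6*k^2 + 8*k) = k*(k + 1)*(k^2 - 6*k + 8) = k*(k - 4)*(k + 1)*(k - 2)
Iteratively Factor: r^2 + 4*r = (r + 4)*(r)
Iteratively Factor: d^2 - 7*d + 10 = (d - 2)*(d - 5)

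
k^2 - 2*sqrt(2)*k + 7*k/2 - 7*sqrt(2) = (k + 7/2)*(k - 2*sqrt(2))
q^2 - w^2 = (q - w)*(q + w)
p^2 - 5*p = p*(p - 5)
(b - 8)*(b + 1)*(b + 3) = b^3 - 4*b^2 - 29*b - 24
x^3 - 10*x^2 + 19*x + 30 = (x - 6)*(x - 5)*(x + 1)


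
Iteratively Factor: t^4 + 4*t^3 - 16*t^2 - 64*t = (t - 4)*(t^3 + 8*t^2 + 16*t) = (t - 4)*(t + 4)*(t^2 + 4*t) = t*(t - 4)*(t + 4)*(t + 4)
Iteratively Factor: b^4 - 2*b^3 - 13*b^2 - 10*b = (b + 1)*(b^3 - 3*b^2 - 10*b) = b*(b + 1)*(b^2 - 3*b - 10) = b*(b + 1)*(b + 2)*(b - 5)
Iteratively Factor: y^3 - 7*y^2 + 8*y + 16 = (y - 4)*(y^2 - 3*y - 4) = (y - 4)*(y + 1)*(y - 4)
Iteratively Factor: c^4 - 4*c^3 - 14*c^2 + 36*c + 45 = (c - 3)*(c^3 - c^2 - 17*c - 15) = (c - 3)*(c + 1)*(c^2 - 2*c - 15) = (c - 5)*(c - 3)*(c + 1)*(c + 3)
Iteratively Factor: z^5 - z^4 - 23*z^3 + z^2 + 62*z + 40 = (z + 1)*(z^4 - 2*z^3 - 21*z^2 + 22*z + 40) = (z + 1)*(z + 4)*(z^3 - 6*z^2 + 3*z + 10) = (z + 1)^2*(z + 4)*(z^2 - 7*z + 10) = (z - 2)*(z + 1)^2*(z + 4)*(z - 5)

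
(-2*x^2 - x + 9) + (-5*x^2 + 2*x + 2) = -7*x^2 + x + 11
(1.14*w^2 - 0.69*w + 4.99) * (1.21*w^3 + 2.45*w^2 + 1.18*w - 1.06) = 1.3794*w^5 + 1.9581*w^4 + 5.6926*w^3 + 10.2029*w^2 + 6.6196*w - 5.2894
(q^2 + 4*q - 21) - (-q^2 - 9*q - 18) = 2*q^2 + 13*q - 3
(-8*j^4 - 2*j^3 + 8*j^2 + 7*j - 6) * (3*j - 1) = -24*j^5 + 2*j^4 + 26*j^3 + 13*j^2 - 25*j + 6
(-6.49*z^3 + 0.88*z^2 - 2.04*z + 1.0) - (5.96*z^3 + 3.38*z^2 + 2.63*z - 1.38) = -12.45*z^3 - 2.5*z^2 - 4.67*z + 2.38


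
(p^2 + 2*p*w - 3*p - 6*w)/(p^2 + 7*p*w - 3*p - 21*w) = (p + 2*w)/(p + 7*w)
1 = 1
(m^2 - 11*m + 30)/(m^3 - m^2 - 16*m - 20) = (m - 6)/(m^2 + 4*m + 4)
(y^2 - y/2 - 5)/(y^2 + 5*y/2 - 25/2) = (y + 2)/(y + 5)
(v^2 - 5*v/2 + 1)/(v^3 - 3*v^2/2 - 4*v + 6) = (2*v - 1)/(2*v^2 + v - 6)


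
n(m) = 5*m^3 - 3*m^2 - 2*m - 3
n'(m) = 15*m^2 - 6*m - 2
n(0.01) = -3.02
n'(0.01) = -2.06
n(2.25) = 34.27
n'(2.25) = 60.44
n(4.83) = 480.75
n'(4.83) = 318.95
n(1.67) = 8.58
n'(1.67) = 29.81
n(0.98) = -3.14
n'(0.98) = 6.53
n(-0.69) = -4.69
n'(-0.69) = 9.28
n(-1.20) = -13.56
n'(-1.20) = 26.80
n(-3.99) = -360.39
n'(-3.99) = 260.74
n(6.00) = 957.00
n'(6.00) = 502.00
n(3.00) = 99.00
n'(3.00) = 115.00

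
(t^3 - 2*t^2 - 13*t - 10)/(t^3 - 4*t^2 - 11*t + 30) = (t^2 + 3*t + 2)/(t^2 + t - 6)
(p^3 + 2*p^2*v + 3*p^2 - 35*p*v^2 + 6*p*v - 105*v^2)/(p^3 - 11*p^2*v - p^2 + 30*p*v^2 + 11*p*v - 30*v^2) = (p^2 + 7*p*v + 3*p + 21*v)/(p^2 - 6*p*v - p + 6*v)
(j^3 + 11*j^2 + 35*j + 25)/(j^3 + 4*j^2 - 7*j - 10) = (j + 5)/(j - 2)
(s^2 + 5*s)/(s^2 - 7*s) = (s + 5)/(s - 7)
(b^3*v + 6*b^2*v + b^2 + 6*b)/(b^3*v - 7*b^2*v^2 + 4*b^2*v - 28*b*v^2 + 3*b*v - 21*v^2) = b*(b^2*v + 6*b*v + b + 6)/(v*(b^3 - 7*b^2*v + 4*b^2 - 28*b*v + 3*b - 21*v))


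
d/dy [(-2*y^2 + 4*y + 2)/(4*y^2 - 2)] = 2*(-2*y^2 - y - 1)/(4*y^4 - 4*y^2 + 1)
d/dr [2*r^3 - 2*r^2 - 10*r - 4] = 6*r^2 - 4*r - 10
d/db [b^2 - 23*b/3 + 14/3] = 2*b - 23/3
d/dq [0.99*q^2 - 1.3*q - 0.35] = 1.98*q - 1.3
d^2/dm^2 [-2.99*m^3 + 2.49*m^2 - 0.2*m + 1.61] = 4.98 - 17.94*m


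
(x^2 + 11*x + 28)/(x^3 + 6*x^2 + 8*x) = (x + 7)/(x*(x + 2))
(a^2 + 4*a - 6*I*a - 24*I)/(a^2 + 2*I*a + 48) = (a + 4)/(a + 8*I)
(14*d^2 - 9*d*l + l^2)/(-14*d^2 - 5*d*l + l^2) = (-2*d + l)/(2*d + l)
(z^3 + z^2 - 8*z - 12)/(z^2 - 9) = (z^2 + 4*z + 4)/(z + 3)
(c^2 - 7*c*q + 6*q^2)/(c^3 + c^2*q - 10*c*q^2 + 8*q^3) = (-c + 6*q)/(-c^2 - 2*c*q + 8*q^2)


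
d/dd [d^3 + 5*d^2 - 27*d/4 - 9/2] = 3*d^2 + 10*d - 27/4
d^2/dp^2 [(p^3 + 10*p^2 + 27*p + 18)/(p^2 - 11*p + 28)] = 20*(23*p^3 - 171*p^2 - 51*p + 1783)/(p^6 - 33*p^5 + 447*p^4 - 3179*p^3 + 12516*p^2 - 25872*p + 21952)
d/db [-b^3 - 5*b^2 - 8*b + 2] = -3*b^2 - 10*b - 8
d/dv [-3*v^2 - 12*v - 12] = -6*v - 12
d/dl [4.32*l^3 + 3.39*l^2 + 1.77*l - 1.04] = 12.96*l^2 + 6.78*l + 1.77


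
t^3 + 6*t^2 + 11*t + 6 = (t + 1)*(t + 2)*(t + 3)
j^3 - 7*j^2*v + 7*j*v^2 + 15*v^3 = (j - 5*v)*(j - 3*v)*(j + v)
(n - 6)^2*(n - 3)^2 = n^4 - 18*n^3 + 117*n^2 - 324*n + 324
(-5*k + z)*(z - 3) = -5*k*z + 15*k + z^2 - 3*z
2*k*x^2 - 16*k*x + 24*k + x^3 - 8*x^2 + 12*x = (2*k + x)*(x - 6)*(x - 2)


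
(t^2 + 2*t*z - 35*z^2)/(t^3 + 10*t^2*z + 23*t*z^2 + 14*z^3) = (t - 5*z)/(t^2 + 3*t*z + 2*z^2)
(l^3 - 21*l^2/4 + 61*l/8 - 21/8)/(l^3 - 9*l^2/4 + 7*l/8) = (l - 3)/l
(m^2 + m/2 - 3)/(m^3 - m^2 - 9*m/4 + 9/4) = 2*(m + 2)/(2*m^2 + m - 3)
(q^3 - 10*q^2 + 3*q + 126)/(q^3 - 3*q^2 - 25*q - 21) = (q - 6)/(q + 1)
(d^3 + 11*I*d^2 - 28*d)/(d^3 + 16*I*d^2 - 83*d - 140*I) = d/(d + 5*I)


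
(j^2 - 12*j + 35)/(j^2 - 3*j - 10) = (j - 7)/(j + 2)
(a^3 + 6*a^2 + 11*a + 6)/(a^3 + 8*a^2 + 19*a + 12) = (a + 2)/(a + 4)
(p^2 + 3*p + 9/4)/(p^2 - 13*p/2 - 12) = (p + 3/2)/(p - 8)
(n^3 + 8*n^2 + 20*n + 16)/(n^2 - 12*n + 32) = (n^3 + 8*n^2 + 20*n + 16)/(n^2 - 12*n + 32)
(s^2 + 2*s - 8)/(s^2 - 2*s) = (s + 4)/s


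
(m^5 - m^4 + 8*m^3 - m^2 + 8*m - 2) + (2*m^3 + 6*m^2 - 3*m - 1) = m^5 - m^4 + 10*m^3 + 5*m^2 + 5*m - 3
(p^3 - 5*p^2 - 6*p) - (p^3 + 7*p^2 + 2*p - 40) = -12*p^2 - 8*p + 40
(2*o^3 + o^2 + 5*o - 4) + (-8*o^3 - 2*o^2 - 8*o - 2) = -6*o^3 - o^2 - 3*o - 6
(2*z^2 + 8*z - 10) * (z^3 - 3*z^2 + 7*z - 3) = 2*z^5 + 2*z^4 - 20*z^3 + 80*z^2 - 94*z + 30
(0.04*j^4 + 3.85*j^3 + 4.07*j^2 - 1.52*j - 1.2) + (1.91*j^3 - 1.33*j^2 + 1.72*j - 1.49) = 0.04*j^4 + 5.76*j^3 + 2.74*j^2 + 0.2*j - 2.69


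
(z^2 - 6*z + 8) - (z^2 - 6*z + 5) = 3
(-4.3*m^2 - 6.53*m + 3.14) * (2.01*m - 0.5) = -8.643*m^3 - 10.9753*m^2 + 9.5764*m - 1.57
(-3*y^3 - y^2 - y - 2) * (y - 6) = -3*y^4 + 17*y^3 + 5*y^2 + 4*y + 12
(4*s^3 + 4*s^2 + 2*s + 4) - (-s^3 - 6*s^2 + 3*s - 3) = 5*s^3 + 10*s^2 - s + 7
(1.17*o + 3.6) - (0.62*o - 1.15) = 0.55*o + 4.75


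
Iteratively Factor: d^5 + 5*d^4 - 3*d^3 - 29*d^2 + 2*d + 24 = (d + 1)*(d^4 + 4*d^3 - 7*d^2 - 22*d + 24) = (d + 1)*(d + 4)*(d^3 - 7*d + 6) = (d - 1)*(d + 1)*(d + 4)*(d^2 + d - 6) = (d - 2)*(d - 1)*(d + 1)*(d + 4)*(d + 3)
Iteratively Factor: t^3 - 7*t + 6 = (t - 2)*(t^2 + 2*t - 3) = (t - 2)*(t + 3)*(t - 1)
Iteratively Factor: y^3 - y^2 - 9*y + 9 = (y - 3)*(y^2 + 2*y - 3) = (y - 3)*(y + 3)*(y - 1)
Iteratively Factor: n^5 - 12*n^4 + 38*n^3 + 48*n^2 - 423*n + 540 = (n - 5)*(n^4 - 7*n^3 + 3*n^2 + 63*n - 108) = (n - 5)*(n - 4)*(n^3 - 3*n^2 - 9*n + 27) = (n - 5)*(n - 4)*(n + 3)*(n^2 - 6*n + 9) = (n - 5)*(n - 4)*(n - 3)*(n + 3)*(n - 3)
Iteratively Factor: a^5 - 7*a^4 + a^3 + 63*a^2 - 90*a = (a + 3)*(a^4 - 10*a^3 + 31*a^2 - 30*a) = a*(a + 3)*(a^3 - 10*a^2 + 31*a - 30) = a*(a - 3)*(a + 3)*(a^2 - 7*a + 10) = a*(a - 5)*(a - 3)*(a + 3)*(a - 2)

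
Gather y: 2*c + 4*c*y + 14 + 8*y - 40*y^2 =2*c - 40*y^2 + y*(4*c + 8) + 14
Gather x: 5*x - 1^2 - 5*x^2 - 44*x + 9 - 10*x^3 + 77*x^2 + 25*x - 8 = -10*x^3 + 72*x^2 - 14*x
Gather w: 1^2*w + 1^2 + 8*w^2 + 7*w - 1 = 8*w^2 + 8*w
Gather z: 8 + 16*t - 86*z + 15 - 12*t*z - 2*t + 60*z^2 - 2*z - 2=14*t + 60*z^2 + z*(-12*t - 88) + 21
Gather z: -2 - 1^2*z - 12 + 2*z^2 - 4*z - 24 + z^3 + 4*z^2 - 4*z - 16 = z^3 + 6*z^2 - 9*z - 54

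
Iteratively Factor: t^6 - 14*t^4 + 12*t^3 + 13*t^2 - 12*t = (t - 3)*(t^5 + 3*t^4 - 5*t^3 - 3*t^2 + 4*t) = t*(t - 3)*(t^4 + 3*t^3 - 5*t^2 - 3*t + 4) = t*(t - 3)*(t - 1)*(t^3 + 4*t^2 - t - 4) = t*(t - 3)*(t - 1)*(t + 4)*(t^2 - 1) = t*(t - 3)*(t - 1)^2*(t + 4)*(t + 1)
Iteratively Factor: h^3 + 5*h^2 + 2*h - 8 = (h + 4)*(h^2 + h - 2) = (h - 1)*(h + 4)*(h + 2)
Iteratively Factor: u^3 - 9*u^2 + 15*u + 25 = (u - 5)*(u^2 - 4*u - 5) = (u - 5)^2*(u + 1)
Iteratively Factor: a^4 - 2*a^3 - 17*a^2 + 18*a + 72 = (a - 3)*(a^3 + a^2 - 14*a - 24) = (a - 4)*(a - 3)*(a^2 + 5*a + 6) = (a - 4)*(a - 3)*(a + 2)*(a + 3)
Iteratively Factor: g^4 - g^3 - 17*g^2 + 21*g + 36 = (g + 4)*(g^3 - 5*g^2 + 3*g + 9) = (g - 3)*(g + 4)*(g^2 - 2*g - 3) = (g - 3)^2*(g + 4)*(g + 1)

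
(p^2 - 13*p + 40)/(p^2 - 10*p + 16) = (p - 5)/(p - 2)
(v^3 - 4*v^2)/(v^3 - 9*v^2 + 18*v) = v*(v - 4)/(v^2 - 9*v + 18)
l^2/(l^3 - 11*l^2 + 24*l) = l/(l^2 - 11*l + 24)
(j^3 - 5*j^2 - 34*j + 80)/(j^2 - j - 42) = (-j^3 + 5*j^2 + 34*j - 80)/(-j^2 + j + 42)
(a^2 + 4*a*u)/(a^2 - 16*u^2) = a/(a - 4*u)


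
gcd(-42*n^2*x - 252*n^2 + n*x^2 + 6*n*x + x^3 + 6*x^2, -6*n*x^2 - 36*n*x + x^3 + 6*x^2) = -6*n*x - 36*n + x^2 + 6*x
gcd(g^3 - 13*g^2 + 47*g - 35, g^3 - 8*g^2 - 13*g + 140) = g^2 - 12*g + 35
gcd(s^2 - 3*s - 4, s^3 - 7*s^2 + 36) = 1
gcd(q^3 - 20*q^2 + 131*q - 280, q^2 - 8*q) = q - 8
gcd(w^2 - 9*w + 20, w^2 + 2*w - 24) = w - 4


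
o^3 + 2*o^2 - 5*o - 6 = (o - 2)*(o + 1)*(o + 3)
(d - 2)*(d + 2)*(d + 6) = d^3 + 6*d^2 - 4*d - 24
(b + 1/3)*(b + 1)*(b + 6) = b^3 + 22*b^2/3 + 25*b/3 + 2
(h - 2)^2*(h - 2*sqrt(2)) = h^3 - 4*h^2 - 2*sqrt(2)*h^2 + 4*h + 8*sqrt(2)*h - 8*sqrt(2)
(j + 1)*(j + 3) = j^2 + 4*j + 3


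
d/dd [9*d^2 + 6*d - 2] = 18*d + 6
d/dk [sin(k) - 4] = cos(k)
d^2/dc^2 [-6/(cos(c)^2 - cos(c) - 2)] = 6*(-4*sin(c)^4 + 11*sin(c)^2 - 7*cos(c)/4 + 3*cos(3*c)/4 - 1)/(sin(c)^2 + cos(c) + 1)^3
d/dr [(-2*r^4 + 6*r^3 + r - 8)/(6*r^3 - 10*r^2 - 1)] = (-12*r^6 + 40*r^5 - 60*r^4 - 4*r^3 + 136*r^2 - 160*r - 1)/(36*r^6 - 120*r^5 + 100*r^4 - 12*r^3 + 20*r^2 + 1)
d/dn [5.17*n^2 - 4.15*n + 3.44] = 10.34*n - 4.15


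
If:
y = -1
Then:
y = -1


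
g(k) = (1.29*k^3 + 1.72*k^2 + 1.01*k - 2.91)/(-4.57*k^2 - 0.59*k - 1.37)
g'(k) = (9.14*k + 0.59)*(1.29*k^3 + 1.72*k^2 + 1.01*k - 2.91)/(-4.57*k^2 - 0.59*k - 1.37)^2 + (3.87*k^2 + 3.44*k + 1.01)/(-4.57*k^2 - 0.59*k - 1.37)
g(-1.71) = 0.44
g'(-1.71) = 0.01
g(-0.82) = 0.83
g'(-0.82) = 1.25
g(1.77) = -0.68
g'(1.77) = -0.46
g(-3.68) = 0.78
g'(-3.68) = -0.25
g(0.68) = 0.26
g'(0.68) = -1.78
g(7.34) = -2.41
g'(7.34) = -0.28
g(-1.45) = 0.46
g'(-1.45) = 0.17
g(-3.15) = 0.65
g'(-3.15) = -0.23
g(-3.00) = 0.62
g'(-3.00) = -0.22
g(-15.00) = 3.90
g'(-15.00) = -0.28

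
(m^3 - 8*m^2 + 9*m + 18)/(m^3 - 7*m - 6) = (m - 6)/(m + 2)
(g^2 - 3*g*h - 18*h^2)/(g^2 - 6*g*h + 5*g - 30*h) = (g + 3*h)/(g + 5)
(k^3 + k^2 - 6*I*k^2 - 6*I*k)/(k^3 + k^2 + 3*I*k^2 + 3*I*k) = (k - 6*I)/(k + 3*I)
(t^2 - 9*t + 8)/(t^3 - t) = (t - 8)/(t*(t + 1))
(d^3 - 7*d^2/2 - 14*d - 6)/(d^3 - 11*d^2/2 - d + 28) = (2*d^2 - 11*d - 6)/(2*d^2 - 15*d + 28)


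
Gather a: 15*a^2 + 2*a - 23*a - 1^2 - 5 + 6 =15*a^2 - 21*a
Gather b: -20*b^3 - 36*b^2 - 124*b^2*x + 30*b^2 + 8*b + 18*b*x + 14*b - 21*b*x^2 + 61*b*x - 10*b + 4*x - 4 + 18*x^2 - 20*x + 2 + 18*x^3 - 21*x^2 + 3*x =-20*b^3 + b^2*(-124*x - 6) + b*(-21*x^2 + 79*x + 12) + 18*x^3 - 3*x^2 - 13*x - 2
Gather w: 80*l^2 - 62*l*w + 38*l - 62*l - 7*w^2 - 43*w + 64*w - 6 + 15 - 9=80*l^2 - 24*l - 7*w^2 + w*(21 - 62*l)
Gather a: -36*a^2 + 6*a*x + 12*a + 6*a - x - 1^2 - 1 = -36*a^2 + a*(6*x + 18) - x - 2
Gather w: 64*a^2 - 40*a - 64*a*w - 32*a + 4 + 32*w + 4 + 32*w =64*a^2 - 72*a + w*(64 - 64*a) + 8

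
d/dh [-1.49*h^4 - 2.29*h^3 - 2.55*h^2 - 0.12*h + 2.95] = -5.96*h^3 - 6.87*h^2 - 5.1*h - 0.12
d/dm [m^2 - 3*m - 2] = 2*m - 3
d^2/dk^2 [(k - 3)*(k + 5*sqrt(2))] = 2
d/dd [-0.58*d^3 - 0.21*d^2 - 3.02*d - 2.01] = -1.74*d^2 - 0.42*d - 3.02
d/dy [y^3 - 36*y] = 3*y^2 - 36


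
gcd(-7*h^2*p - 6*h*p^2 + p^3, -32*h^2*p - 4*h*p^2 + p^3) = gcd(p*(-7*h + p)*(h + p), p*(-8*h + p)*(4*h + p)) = p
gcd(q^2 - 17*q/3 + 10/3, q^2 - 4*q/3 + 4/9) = q - 2/3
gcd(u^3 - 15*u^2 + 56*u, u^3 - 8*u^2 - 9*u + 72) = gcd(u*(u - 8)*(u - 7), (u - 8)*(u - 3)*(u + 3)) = u - 8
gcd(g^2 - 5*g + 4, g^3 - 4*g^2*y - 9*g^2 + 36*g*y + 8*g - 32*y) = g - 1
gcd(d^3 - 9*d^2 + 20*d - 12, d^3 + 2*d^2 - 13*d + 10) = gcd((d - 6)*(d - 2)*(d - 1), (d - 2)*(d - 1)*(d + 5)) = d^2 - 3*d + 2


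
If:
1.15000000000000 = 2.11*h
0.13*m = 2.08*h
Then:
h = 0.55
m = 8.72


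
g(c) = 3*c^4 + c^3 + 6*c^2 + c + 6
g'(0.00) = 1.00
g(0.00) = 6.00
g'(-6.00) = -2555.00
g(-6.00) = 3888.00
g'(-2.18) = -135.23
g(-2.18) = 89.73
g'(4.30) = 1062.15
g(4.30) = 1226.39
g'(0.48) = 8.78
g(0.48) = 8.13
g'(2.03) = 138.11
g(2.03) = 92.07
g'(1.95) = 124.79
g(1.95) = 81.56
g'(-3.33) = -448.81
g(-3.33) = 401.17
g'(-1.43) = -45.12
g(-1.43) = 26.46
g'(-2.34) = -164.41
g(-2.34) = 113.65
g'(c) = 12*c^3 + 3*c^2 + 12*c + 1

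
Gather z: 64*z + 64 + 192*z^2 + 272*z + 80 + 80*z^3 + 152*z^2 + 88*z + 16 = 80*z^3 + 344*z^2 + 424*z + 160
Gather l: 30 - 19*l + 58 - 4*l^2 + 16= -4*l^2 - 19*l + 104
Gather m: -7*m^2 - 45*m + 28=-7*m^2 - 45*m + 28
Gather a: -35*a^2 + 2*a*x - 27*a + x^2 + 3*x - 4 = -35*a^2 + a*(2*x - 27) + x^2 + 3*x - 4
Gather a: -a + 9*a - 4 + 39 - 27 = 8*a + 8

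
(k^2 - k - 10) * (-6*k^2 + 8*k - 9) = -6*k^4 + 14*k^3 + 43*k^2 - 71*k + 90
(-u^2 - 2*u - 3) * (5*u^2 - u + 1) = -5*u^4 - 9*u^3 - 14*u^2 + u - 3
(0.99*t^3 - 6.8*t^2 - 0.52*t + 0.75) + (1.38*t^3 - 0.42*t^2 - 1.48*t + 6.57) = 2.37*t^3 - 7.22*t^2 - 2.0*t + 7.32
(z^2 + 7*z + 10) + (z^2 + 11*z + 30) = 2*z^2 + 18*z + 40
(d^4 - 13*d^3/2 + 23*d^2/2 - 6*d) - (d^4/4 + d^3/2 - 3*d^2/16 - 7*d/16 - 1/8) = 3*d^4/4 - 7*d^3 + 187*d^2/16 - 89*d/16 + 1/8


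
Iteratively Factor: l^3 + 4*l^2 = (l)*(l^2 + 4*l) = l*(l + 4)*(l)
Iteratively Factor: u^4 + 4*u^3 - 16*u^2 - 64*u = (u + 4)*(u^3 - 16*u) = (u + 4)^2*(u^2 - 4*u) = (u - 4)*(u + 4)^2*(u)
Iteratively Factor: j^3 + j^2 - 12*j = (j - 3)*(j^2 + 4*j) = j*(j - 3)*(j + 4)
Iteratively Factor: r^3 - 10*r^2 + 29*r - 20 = (r - 1)*(r^2 - 9*r + 20) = (r - 5)*(r - 1)*(r - 4)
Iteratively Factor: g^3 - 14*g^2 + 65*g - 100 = (g - 5)*(g^2 - 9*g + 20) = (g - 5)^2*(g - 4)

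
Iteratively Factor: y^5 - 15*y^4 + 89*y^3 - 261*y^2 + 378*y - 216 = (y - 4)*(y^4 - 11*y^3 + 45*y^2 - 81*y + 54) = (y - 4)*(y - 3)*(y^3 - 8*y^2 + 21*y - 18) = (y - 4)*(y - 3)^2*(y^2 - 5*y + 6) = (y - 4)*(y - 3)^2*(y - 2)*(y - 3)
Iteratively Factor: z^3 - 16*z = (z)*(z^2 - 16) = z*(z + 4)*(z - 4)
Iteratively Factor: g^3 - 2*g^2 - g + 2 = (g + 1)*(g^2 - 3*g + 2) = (g - 1)*(g + 1)*(g - 2)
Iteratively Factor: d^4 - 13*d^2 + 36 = (d + 3)*(d^3 - 3*d^2 - 4*d + 12) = (d + 2)*(d + 3)*(d^2 - 5*d + 6) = (d - 2)*(d + 2)*(d + 3)*(d - 3)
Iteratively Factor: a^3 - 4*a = (a - 2)*(a^2 + 2*a) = a*(a - 2)*(a + 2)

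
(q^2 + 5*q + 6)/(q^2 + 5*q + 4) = (q^2 + 5*q + 6)/(q^2 + 5*q + 4)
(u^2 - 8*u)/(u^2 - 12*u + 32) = u/(u - 4)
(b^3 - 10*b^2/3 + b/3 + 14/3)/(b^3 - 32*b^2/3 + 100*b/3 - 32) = (3*b^2 - 4*b - 7)/(3*b^2 - 26*b + 48)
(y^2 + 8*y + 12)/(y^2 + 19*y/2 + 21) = 2*(y + 2)/(2*y + 7)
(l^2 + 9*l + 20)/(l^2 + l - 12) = (l + 5)/(l - 3)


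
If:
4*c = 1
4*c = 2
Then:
No Solution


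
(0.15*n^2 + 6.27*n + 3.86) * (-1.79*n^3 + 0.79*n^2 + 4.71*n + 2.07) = -0.2685*n^5 - 11.1048*n^4 - 1.2496*n^3 + 32.8916*n^2 + 31.1595*n + 7.9902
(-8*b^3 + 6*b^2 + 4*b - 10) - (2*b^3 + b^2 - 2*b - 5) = -10*b^3 + 5*b^2 + 6*b - 5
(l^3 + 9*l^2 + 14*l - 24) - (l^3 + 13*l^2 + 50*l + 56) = -4*l^2 - 36*l - 80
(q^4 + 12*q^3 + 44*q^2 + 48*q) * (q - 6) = q^5 + 6*q^4 - 28*q^3 - 216*q^2 - 288*q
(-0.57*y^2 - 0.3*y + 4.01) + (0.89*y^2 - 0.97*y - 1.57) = 0.32*y^2 - 1.27*y + 2.44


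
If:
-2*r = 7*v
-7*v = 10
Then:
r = 5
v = -10/7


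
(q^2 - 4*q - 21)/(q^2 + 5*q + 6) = (q - 7)/(q + 2)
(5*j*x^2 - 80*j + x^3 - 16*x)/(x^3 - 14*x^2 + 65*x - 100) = (5*j*x + 20*j + x^2 + 4*x)/(x^2 - 10*x + 25)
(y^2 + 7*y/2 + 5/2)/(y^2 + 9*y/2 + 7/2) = (2*y + 5)/(2*y + 7)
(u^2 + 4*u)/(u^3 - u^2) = (u + 4)/(u*(u - 1))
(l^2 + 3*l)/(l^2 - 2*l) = (l + 3)/(l - 2)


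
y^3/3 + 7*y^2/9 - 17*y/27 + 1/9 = (y/3 + 1)*(y - 1/3)^2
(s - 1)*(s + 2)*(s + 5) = s^3 + 6*s^2 + 3*s - 10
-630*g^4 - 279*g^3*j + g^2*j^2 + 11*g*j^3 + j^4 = (-5*g + j)*(3*g + j)*(6*g + j)*(7*g + j)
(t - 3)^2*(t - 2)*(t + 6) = t^4 - 2*t^3 - 27*t^2 + 108*t - 108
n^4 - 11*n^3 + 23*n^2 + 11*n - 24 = (n - 8)*(n - 3)*(n - 1)*(n + 1)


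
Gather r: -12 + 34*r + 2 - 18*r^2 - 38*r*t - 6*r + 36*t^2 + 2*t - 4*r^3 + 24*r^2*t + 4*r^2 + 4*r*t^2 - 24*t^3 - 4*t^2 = -4*r^3 + r^2*(24*t - 14) + r*(4*t^2 - 38*t + 28) - 24*t^3 + 32*t^2 + 2*t - 10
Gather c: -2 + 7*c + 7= 7*c + 5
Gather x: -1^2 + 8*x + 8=8*x + 7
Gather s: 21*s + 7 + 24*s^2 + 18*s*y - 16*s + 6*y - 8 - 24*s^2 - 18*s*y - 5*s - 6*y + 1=0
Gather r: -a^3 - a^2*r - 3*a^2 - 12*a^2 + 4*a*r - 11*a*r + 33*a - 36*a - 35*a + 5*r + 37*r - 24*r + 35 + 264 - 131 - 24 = -a^3 - 15*a^2 - 38*a + r*(-a^2 - 7*a + 18) + 144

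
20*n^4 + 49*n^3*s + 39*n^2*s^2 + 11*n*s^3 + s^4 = (n + s)^2*(4*n + s)*(5*n + s)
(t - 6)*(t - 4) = t^2 - 10*t + 24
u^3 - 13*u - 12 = (u - 4)*(u + 1)*(u + 3)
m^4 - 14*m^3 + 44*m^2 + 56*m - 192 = (m - 8)*(m - 6)*(m - 2)*(m + 2)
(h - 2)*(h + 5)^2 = h^3 + 8*h^2 + 5*h - 50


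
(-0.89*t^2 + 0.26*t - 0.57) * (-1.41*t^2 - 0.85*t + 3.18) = 1.2549*t^4 + 0.3899*t^3 - 2.2475*t^2 + 1.3113*t - 1.8126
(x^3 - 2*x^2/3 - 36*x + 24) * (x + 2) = x^4 + 4*x^3/3 - 112*x^2/3 - 48*x + 48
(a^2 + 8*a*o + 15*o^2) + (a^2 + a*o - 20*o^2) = 2*a^2 + 9*a*o - 5*o^2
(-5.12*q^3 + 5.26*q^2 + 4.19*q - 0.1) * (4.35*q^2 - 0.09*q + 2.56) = -22.272*q^5 + 23.3418*q^4 + 4.6459*q^3 + 12.6535*q^2 + 10.7354*q - 0.256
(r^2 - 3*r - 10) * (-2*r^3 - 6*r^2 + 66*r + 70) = -2*r^5 + 104*r^3 - 68*r^2 - 870*r - 700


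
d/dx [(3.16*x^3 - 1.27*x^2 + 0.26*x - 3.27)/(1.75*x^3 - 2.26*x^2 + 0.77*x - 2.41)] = (-4.9191*x^4 + 3.9564*x^3 - 6.0696*x^2 - 8.659*x + 1.8913)/(3.0625*x^6 - 7.91*x^5 + 7.8026*x^4 - 11.9154*x^3 + 11.4861*x^2 - 3.7114*x + 5.8081)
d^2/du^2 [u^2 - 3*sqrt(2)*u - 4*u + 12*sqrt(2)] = 2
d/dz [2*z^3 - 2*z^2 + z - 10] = 6*z^2 - 4*z + 1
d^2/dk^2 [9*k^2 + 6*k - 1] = 18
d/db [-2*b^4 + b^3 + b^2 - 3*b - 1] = -8*b^3 + 3*b^2 + 2*b - 3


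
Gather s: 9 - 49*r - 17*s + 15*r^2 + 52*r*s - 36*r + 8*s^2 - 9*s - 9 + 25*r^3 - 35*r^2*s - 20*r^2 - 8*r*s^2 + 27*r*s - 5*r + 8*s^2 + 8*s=25*r^3 - 5*r^2 - 90*r + s^2*(16 - 8*r) + s*(-35*r^2 + 79*r - 18)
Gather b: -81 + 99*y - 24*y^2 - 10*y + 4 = -24*y^2 + 89*y - 77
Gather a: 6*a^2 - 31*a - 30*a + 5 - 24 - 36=6*a^2 - 61*a - 55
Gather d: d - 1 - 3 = d - 4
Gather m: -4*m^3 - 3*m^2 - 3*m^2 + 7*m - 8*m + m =-4*m^3 - 6*m^2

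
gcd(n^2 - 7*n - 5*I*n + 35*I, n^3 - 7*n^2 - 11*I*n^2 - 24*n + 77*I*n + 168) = n - 7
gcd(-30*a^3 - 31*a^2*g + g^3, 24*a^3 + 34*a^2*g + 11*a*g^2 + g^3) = a + g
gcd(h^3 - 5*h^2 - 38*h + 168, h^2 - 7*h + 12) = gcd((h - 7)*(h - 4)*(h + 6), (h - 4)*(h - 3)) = h - 4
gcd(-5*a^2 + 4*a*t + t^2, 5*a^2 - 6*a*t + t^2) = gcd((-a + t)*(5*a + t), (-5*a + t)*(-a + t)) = -a + t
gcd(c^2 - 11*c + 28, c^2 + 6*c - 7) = 1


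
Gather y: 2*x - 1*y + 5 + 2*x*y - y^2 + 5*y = 2*x - y^2 + y*(2*x + 4) + 5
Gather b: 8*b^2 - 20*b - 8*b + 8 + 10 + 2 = 8*b^2 - 28*b + 20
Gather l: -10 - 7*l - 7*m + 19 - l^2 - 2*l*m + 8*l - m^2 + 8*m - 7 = -l^2 + l*(1 - 2*m) - m^2 + m + 2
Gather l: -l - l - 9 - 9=-2*l - 18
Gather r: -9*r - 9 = -9*r - 9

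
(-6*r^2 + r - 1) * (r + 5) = -6*r^3 - 29*r^2 + 4*r - 5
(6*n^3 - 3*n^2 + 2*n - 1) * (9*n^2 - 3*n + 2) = 54*n^5 - 45*n^4 + 39*n^3 - 21*n^2 + 7*n - 2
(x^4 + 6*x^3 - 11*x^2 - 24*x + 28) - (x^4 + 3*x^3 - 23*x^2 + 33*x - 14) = 3*x^3 + 12*x^2 - 57*x + 42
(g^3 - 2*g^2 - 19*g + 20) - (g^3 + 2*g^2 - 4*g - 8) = -4*g^2 - 15*g + 28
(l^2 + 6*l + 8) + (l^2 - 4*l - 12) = 2*l^2 + 2*l - 4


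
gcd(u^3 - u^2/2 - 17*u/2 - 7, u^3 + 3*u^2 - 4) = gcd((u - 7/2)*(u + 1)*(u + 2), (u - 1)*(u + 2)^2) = u + 2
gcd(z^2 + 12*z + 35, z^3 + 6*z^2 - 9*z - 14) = z + 7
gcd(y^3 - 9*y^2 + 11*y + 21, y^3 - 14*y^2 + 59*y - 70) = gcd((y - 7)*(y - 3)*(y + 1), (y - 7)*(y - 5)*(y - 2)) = y - 7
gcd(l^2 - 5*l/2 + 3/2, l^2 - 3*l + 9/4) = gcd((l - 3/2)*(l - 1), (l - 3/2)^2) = l - 3/2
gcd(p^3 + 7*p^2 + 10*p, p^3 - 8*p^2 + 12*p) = p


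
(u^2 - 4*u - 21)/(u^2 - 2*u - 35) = (u + 3)/(u + 5)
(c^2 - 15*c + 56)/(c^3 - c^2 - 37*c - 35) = (c - 8)/(c^2 + 6*c + 5)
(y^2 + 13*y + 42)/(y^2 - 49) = (y + 6)/(y - 7)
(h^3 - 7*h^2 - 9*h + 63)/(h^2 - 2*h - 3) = (h^2 - 4*h - 21)/(h + 1)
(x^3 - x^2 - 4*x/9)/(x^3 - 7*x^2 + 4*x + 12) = x*(9*x^2 - 9*x - 4)/(9*(x^3 - 7*x^2 + 4*x + 12))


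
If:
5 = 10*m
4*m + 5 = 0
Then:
No Solution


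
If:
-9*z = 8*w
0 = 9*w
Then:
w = 0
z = 0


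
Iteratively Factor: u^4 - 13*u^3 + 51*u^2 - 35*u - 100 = (u - 5)*(u^3 - 8*u^2 + 11*u + 20) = (u - 5)*(u + 1)*(u^2 - 9*u + 20) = (u - 5)^2*(u + 1)*(u - 4)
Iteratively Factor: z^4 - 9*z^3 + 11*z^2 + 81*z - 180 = (z - 3)*(z^3 - 6*z^2 - 7*z + 60) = (z - 5)*(z - 3)*(z^2 - z - 12) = (z - 5)*(z - 4)*(z - 3)*(z + 3)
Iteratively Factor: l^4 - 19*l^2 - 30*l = (l - 5)*(l^3 + 5*l^2 + 6*l) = (l - 5)*(l + 3)*(l^2 + 2*l) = (l - 5)*(l + 2)*(l + 3)*(l)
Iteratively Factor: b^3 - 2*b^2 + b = (b - 1)*(b^2 - b) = (b - 1)^2*(b)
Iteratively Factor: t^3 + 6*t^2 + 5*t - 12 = (t + 3)*(t^2 + 3*t - 4) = (t + 3)*(t + 4)*(t - 1)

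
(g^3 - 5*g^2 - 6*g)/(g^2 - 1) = g*(g - 6)/(g - 1)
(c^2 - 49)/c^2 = 1 - 49/c^2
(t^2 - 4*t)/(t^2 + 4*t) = (t - 4)/(t + 4)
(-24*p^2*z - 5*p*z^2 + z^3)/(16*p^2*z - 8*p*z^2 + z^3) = (-24*p^2 - 5*p*z + z^2)/(16*p^2 - 8*p*z + z^2)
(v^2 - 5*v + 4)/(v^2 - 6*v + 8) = (v - 1)/(v - 2)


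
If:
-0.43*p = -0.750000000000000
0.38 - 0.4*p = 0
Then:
No Solution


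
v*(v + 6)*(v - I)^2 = v^4 + 6*v^3 - 2*I*v^3 - v^2 - 12*I*v^2 - 6*v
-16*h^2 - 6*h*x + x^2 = (-8*h + x)*(2*h + x)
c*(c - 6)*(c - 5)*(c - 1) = c^4 - 12*c^3 + 41*c^2 - 30*c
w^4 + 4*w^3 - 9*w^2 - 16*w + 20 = (w - 2)*(w - 1)*(w + 2)*(w + 5)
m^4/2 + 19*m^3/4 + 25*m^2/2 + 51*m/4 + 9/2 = (m/2 + 1/2)*(m + 1)*(m + 3/2)*(m + 6)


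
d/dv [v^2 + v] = 2*v + 1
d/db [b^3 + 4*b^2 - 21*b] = 3*b^2 + 8*b - 21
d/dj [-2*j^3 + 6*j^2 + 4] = 6*j*(2 - j)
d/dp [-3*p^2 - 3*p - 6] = -6*p - 3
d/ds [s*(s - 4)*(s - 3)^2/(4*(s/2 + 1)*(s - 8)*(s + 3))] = (s^6 - 6*s^5 - 105*s^4 + 560*s^3 + 210*s^2 - 3168*s + 1728)/(2*(s^6 - 6*s^5 - 59*s^4 + 108*s^3 + 1444*s^2 + 3264*s + 2304))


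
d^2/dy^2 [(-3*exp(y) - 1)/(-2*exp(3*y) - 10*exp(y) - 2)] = (-((3*exp(y) + 1)*(9*exp(2*y) + 5) + 6*(3*exp(2*y) + 5)*exp(y))*(exp(3*y) + 5*exp(y) + 1) + 2*(3*exp(y) + 1)*(3*exp(2*y) + 5)^2*exp(y) + 3*(exp(3*y) + 5*exp(y) + 1)^2)*exp(y)/(2*(exp(3*y) + 5*exp(y) + 1)^3)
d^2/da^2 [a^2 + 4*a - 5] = 2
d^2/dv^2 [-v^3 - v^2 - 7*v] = -6*v - 2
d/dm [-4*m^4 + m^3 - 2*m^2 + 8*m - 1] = -16*m^3 + 3*m^2 - 4*m + 8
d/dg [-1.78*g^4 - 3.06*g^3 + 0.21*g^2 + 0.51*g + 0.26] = -7.12*g^3 - 9.18*g^2 + 0.42*g + 0.51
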